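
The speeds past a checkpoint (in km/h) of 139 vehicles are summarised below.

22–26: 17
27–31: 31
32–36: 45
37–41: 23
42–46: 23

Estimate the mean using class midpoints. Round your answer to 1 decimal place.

Midpoints: 24, 29, 34, 39, 44
Σfm = 17×24 + 31×29 + 45×34 + 23×39 + 23×44 = 4746
n = Σf = 139
Mean = 4746 / 139 = 34.1439

34.1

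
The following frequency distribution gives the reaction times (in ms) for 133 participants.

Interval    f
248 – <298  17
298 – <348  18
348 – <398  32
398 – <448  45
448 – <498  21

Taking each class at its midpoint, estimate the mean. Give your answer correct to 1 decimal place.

Midpoints: 273, 323, 373, 423, 473
Σfm = 17×273 + 18×323 + 32×373 + 45×423 + 21×473 = 51359
n = Σf = 133
Mean = 51359 / 133 = 386.1579

386.2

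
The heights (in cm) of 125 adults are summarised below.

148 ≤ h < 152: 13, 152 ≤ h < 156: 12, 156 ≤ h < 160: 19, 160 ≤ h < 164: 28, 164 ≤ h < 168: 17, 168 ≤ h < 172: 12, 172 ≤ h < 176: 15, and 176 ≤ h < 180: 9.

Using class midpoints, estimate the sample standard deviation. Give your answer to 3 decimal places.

Midpoints: 150, 154, 158, 162, 166, 170, 174, 178
n = 125, Σfm = 20410, mean = 163.2800
Σfm² = 3340788
Σf(m − x̄)² = Σfm² − (Σfm)²/n = 3340788 − 20410²/125 = 8243.2000
Sample variance = 8243.2000 / 124 = 66.4774
Standard deviation = √66.4774 = 8.1534

8.153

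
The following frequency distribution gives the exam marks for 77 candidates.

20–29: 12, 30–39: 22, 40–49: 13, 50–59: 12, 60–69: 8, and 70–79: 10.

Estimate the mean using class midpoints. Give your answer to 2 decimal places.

Midpoints: 24.5, 34.5, 44.5, 54.5, 64.5, 74.5
Σfm = 12×24.5 + 22×34.5 + 13×44.5 + 12×54.5 + 8×64.5 + 10×74.5 = 3546.5
n = Σf = 77
Mean = 3546.5 / 77 = 46.0584

46.06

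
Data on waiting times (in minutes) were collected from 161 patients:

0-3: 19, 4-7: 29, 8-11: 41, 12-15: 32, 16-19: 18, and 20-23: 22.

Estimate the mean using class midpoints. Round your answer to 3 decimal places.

11.165

Midpoints: 1.5, 5.5, 9.5, 13.5, 17.5, 21.5
Σfm = 19×1.5 + 29×5.5 + 41×9.5 + 32×13.5 + 18×17.5 + 22×21.5 = 1797.5
n = Σf = 161
Mean = 1797.5 / 161 = 11.1646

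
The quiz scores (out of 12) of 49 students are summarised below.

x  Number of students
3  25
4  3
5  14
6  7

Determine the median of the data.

3

Cumulative frequencies: 25, 28, 42, 49
n = 49, so the median is the value in position (n+1)/2 = 25.
Position 25 falls at value 3.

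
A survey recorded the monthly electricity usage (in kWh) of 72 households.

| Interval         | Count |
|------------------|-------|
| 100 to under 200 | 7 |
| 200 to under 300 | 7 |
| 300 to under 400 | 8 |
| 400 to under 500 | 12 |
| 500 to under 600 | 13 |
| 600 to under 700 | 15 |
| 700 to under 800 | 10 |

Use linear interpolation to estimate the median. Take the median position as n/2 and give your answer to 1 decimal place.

515.4

Cumulative frequencies: 7, 14, 22, 34, 47, 62, 72
n = 72; position = n/2 = 36.
This falls in the class 500 to under 600: L = 500, F = 34, f = 13, h = 100.
Median ≈ 500 + ((36 − 34) / 13) × 100 = 515.3846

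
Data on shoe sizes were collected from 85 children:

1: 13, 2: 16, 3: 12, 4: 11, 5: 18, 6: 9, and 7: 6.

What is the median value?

Cumulative frequencies: 13, 29, 41, 52, 70, 79, 85
n = 85, so the median is the value in position (n+1)/2 = 43.
Position 43 falls at value 4.

4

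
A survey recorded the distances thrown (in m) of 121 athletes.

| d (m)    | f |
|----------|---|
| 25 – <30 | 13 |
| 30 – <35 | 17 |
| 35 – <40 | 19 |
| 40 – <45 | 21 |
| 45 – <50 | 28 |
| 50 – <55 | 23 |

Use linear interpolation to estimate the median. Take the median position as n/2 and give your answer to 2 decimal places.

Cumulative frequencies: 13, 30, 49, 70, 98, 121
n = 121; position = n/2 = 60.5.
This falls in the class 40 – <45: L = 40, F = 49, f = 21, h = 5.
Median ≈ 40 + ((60.5 − 49) / 21) × 5 = 42.7381

42.74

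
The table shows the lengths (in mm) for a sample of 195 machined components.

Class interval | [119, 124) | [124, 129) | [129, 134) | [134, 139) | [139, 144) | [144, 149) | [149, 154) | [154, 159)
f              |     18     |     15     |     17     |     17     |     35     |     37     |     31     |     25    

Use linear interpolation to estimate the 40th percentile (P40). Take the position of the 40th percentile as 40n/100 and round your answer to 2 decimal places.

Cumulative frequencies: 18, 33, 50, 67, 102, 139, 170, 195
n = 195; position = 40n/100 = 78.
This falls in the class [139, 144): L = 139, F = 67, f = 35, h = 5.
40th percentile ≈ 139 + ((78 − 67) / 35) × 5 = 140.5714

140.57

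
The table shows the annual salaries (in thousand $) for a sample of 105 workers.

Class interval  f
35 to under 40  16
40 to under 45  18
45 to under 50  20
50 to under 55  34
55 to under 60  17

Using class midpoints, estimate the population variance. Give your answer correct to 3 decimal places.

43.075

Midpoints: 37.5, 42.5, 47.5, 52.5, 57.5
n = 105, Σfm = 5077.5, mean = 48.3571
Σfm² = 250056.25
Σf(m − x̄)² = Σfm² − (Σfm)²/n = 250056.25 − 5077.5²/105 = 4522.8571
Population variance = 4522.8571 / 105 = 43.0748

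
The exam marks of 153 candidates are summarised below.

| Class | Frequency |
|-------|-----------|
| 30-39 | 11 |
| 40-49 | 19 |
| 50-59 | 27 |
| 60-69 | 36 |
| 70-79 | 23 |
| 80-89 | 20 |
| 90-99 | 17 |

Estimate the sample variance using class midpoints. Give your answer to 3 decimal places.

Midpoints: 34.5, 44.5, 54.5, 64.5, 74.5, 84.5, 94.5
n = 153, Σfm = 10028.5, mean = 65.5458
Σfm² = 702958.25
Σf(m − x̄)² = Σfm² − (Σfm)²/n = 702958.25 − 10028.5²/153 = 45632.6797
Sample variance = 45632.6797 / 152 = 300.2150

300.215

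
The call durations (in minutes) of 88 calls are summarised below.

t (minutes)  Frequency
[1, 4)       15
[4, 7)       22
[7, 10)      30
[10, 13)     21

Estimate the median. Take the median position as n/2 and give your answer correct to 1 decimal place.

Cumulative frequencies: 15, 37, 67, 88
n = 88; position = n/2 = 44.
This falls in the class [7, 10): L = 7, F = 37, f = 30, h = 3.
Median ≈ 7 + ((44 − 37) / 30) × 3 = 7.7000

7.7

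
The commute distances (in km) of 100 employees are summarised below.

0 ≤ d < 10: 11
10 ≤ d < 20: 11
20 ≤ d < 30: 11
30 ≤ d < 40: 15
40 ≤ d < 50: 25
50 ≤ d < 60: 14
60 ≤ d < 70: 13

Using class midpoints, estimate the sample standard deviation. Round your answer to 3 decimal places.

Midpoints: 5, 15, 25, 35, 45, 55, 65
n = 100, Σfm = 3760, mean = 37.6000
Σfm² = 175900
Σf(m − x̄)² = Σfm² − (Σfm)²/n = 175900 − 3760²/100 = 34524.0000
Sample variance = 34524.0000 / 99 = 348.7273
Standard deviation = √348.7273 = 18.6742

18.674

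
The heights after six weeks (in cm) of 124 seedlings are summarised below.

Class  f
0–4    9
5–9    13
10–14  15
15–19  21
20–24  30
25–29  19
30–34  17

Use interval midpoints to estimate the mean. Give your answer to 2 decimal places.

19.06

Midpoints: 2, 7, 12, 17, 22, 27, 32
Σfm = 9×2 + 13×7 + 15×12 + 21×17 + 30×22 + 19×27 + 17×32 = 2363
n = Σf = 124
Mean = 2363 / 124 = 19.0565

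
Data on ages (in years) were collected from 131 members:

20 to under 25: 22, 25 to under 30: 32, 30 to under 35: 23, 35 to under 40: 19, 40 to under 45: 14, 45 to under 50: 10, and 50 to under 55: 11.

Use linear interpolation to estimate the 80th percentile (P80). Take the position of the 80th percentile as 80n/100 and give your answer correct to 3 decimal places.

Cumulative frequencies: 22, 54, 77, 96, 110, 120, 131
n = 131; position = 80n/100 = 104.8.
This falls in the class 40 to under 45: L = 40, F = 96, f = 14, h = 5.
80th percentile ≈ 40 + ((104.8 − 96) / 14) × 5 = 43.1429

43.143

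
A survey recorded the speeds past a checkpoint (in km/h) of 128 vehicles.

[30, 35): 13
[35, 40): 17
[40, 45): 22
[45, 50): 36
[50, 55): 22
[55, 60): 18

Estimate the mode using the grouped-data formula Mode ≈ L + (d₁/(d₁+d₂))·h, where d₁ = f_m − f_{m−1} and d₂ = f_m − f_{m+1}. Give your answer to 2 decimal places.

Modal class: [45, 50) (highest frequency 36).
d₁ = 36 − 22 = 14, d₂ = 36 − 22 = 14
Mode ≈ 45 + (14/(14+14)) × 5 = 45 + 2.5000 = 47.5000

47.50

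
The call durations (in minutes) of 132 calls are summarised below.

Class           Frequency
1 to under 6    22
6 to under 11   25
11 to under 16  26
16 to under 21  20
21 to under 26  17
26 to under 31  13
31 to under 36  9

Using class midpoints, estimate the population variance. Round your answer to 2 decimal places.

Midpoints: 3.5, 8.5, 13.5, 18.5, 23.5, 28.5, 33.5
n = 132, Σfm = 2082, mean = 15.7727
Σfm² = 43707
Σf(m − x̄)² = Σfm² − (Σfm)²/n = 43707 − 2082²/132 = 10868.1818
Population variance = 10868.1818 / 132 = 82.3347

82.33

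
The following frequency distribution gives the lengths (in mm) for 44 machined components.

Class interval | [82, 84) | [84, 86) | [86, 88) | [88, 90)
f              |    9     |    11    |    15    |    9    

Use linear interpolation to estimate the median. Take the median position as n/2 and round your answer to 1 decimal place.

Cumulative frequencies: 9, 20, 35, 44
n = 44; position = n/2 = 22.
This falls in the class [86, 88): L = 86, F = 20, f = 15, h = 2.
Median ≈ 86 + ((22 − 20) / 15) × 2 = 86.2667

86.3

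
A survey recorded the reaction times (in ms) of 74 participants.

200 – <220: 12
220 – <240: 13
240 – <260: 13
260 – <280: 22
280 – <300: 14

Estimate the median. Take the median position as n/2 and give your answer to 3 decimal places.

258.462

Cumulative frequencies: 12, 25, 38, 60, 74
n = 74; position = n/2 = 37.
This falls in the class 240 – <260: L = 240, F = 25, f = 13, h = 20.
Median ≈ 240 + ((37 − 25) / 13) × 20 = 258.4615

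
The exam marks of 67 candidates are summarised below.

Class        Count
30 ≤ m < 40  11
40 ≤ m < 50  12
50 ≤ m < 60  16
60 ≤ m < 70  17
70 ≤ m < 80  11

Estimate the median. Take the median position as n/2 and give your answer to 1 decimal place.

Cumulative frequencies: 11, 23, 39, 56, 67
n = 67; position = n/2 = 33.5.
This falls in the class 50 ≤ m < 60: L = 50, F = 23, f = 16, h = 10.
Median ≈ 50 + ((33.5 − 23) / 16) × 10 = 56.5625

56.6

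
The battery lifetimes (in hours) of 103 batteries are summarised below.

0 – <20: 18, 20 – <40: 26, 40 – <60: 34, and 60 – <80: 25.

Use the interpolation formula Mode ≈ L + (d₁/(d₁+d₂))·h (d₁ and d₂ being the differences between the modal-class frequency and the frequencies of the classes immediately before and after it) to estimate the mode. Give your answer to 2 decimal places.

Modal class: 40 – <60 (highest frequency 34).
d₁ = 34 − 26 = 8, d₂ = 34 − 25 = 9
Mode ≈ 40 + (8/(8+9)) × 20 = 40 + 9.4118 = 49.4118

49.41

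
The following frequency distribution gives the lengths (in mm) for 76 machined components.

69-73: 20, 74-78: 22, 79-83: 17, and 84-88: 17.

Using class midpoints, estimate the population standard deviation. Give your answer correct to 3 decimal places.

Midpoints: 71, 76, 81, 86
n = 76, Σfm = 5931, mean = 78.0395
Σfm² = 465161
Σf(m − x̄)² = Σfm² − (Σfm)²/n = 465161 − 5931²/76 = 2308.8816
Population variance = 2308.8816 / 76 = 30.3800
Standard deviation = √30.3800 = 5.5118

5.512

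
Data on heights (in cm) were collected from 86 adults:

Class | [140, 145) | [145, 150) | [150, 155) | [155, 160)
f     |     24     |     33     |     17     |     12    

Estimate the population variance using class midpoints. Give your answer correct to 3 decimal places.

Midpoints: 142.5, 147.5, 152.5, 157.5
n = 86, Σfm = 12770, mean = 148.4884
Σfm² = 1898337.5
Σf(m − x̄)² = Σfm² − (Σfm)²/n = 1898337.5 − 12770²/86 = 2140.9884
Population variance = 2140.9884 / 86 = 24.8952

24.895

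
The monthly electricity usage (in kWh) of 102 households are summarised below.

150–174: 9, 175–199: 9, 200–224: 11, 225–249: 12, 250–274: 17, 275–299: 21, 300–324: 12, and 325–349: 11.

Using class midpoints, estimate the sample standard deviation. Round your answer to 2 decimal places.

Midpoints: 162, 187, 212, 237, 262, 287, 312, 337
n = 102, Σfm = 26249, mean = 257.3431
Σfm² = 7033413
Σf(m − x̄)² = Σfm² − (Σfm)²/n = 7033413 − 26249²/102 = 278412.9902
Sample variance = 278412.9902 / 101 = 2756.5643
Standard deviation = √2756.5643 = 52.5030

52.50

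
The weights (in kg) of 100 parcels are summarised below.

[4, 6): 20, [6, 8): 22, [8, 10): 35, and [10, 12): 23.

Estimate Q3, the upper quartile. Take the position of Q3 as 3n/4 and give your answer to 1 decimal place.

9.9

Cumulative frequencies: 20, 42, 77, 100
n = 100; position = 3n/4 = 75.
This falls in the class [8, 10): L = 8, F = 42, f = 35, h = 2.
Upper quartile ≈ 8 + ((75 − 42) / 35) × 2 = 9.8857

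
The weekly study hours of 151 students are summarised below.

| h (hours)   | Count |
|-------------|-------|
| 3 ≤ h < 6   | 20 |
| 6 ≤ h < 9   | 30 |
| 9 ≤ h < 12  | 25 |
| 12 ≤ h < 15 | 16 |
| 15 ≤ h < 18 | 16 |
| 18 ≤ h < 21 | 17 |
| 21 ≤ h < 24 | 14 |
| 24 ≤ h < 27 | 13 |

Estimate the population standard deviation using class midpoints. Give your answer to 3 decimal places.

6.655

Midpoints: 4.5, 7.5, 10.5, 13.5, 16.5, 19.5, 22.5, 25.5
n = 151, Σfm = 2035.5, mean = 13.4801
Σfm² = 34125.75
Σf(m − x̄)² = Σfm² − (Σfm)²/n = 34125.75 − 2035.5²/151 = 6686.9404
Population variance = 6686.9404 / 151 = 44.2844
Standard deviation = √44.2844 = 6.6547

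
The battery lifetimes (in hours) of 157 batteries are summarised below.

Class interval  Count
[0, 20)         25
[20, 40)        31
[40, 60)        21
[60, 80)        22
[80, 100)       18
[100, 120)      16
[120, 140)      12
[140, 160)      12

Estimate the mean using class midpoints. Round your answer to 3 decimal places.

Midpoints: 10, 30, 50, 70, 90, 110, 130, 150
Σfm = 25×10 + 31×30 + 21×50 + 22×70 + 18×90 + 16×110 + 12×130 + 12×150 = 10510
n = Σf = 157
Mean = 10510 / 157 = 66.9427

66.943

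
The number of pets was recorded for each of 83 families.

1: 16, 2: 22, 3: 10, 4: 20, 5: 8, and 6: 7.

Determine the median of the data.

3

Cumulative frequencies: 16, 38, 48, 68, 76, 83
n = 83, so the median is the value in position (n+1)/2 = 42.
Position 42 falls at value 3.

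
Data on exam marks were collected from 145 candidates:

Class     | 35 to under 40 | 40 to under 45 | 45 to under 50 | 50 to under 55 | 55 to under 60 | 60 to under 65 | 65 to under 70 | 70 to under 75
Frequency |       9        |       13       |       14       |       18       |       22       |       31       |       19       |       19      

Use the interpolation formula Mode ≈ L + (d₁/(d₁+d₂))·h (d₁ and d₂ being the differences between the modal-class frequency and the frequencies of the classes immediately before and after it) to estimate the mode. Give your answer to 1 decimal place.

62.1

Modal class: 60 to under 65 (highest frequency 31).
d₁ = 31 − 22 = 9, d₂ = 31 − 19 = 12
Mode ≈ 60 + (9/(9+12)) × 5 = 60 + 2.1429 = 62.1429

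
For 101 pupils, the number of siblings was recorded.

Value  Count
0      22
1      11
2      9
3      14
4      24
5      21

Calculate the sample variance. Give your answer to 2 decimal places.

Values: 0, 1, 2, 3, 4, 5
n = 101, Σfx = 272, mean = 2.6931
Σfx² = 1082
Σf(x − x̄)² = Σfx² − (Σfx)²/n = 1082 − 272²/101 = 349.4851
Sample variance = 349.4851 / 100 = 3.4949

3.49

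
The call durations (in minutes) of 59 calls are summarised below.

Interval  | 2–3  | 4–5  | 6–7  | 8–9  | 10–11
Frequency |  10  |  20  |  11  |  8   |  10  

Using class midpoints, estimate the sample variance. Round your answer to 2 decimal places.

Midpoints: 2.5, 4.5, 6.5, 8.5, 10.5
n = 59, Σfm = 359.5, mean = 6.0932
Σfm² = 2612.75
Σf(m − x̄)² = Σfm² − (Σfm)²/n = 2612.75 − 359.5²/59 = 422.2373
Sample variance = 422.2373 / 58 = 7.2800

7.28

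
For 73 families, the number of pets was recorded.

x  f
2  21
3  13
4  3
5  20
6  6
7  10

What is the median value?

Cumulative frequencies: 21, 34, 37, 57, 63, 73
n = 73, so the median is the value in position (n+1)/2 = 37.
Position 37 falls at value 4.

4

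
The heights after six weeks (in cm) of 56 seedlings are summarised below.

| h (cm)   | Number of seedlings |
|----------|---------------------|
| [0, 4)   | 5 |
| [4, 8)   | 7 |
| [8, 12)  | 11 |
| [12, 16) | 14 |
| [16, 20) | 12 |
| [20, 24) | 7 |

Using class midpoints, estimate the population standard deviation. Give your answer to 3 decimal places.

5.868

Midpoints: 2, 6, 10, 14, 18, 22
n = 56, Σfm = 728, mean = 13.0000
Σfm² = 11392
Σf(m − x̄)² = Σfm² − (Σfm)²/n = 11392 − 728²/56 = 1928.0000
Population variance = 1928.0000 / 56 = 34.4286
Standard deviation = √34.4286 = 5.8676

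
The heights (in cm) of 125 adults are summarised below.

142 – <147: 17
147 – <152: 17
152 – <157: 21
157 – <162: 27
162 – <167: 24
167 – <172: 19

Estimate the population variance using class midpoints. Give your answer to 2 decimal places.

65.30

Midpoints: 144.5, 149.5, 154.5, 159.5, 164.5, 169.5
n = 125, Σfm = 19717.5, mean = 157.7400
Σfm² = 3118401.25
Σf(m − x̄)² = Σfm² − (Σfm)²/n = 3118401.25 − 19717.5²/125 = 8162.8000
Population variance = 8162.8000 / 125 = 65.3024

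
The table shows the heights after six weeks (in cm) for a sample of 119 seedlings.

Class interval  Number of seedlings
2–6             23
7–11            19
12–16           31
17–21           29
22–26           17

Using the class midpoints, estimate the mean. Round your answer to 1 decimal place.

13.9

Midpoints: 4, 9, 14, 19, 24
Σfm = 23×4 + 19×9 + 31×14 + 29×19 + 17×24 = 1656
n = Σf = 119
Mean = 1656 / 119 = 13.9160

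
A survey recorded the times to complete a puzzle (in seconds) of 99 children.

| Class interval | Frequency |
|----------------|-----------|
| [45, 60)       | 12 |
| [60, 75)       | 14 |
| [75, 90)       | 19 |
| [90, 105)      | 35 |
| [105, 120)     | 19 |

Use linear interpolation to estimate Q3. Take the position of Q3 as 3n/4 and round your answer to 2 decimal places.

Cumulative frequencies: 12, 26, 45, 80, 99
n = 99; position = 3n/4 = 74.25.
This falls in the class [90, 105): L = 90, F = 45, f = 35, h = 15.
Upper quartile ≈ 90 + ((74.25 − 45) / 35) × 15 = 102.5357

102.54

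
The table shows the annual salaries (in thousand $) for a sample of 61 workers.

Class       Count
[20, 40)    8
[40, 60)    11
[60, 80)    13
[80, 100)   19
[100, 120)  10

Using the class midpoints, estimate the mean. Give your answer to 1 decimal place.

Midpoints: 30, 50, 70, 90, 110
Σfm = 8×30 + 11×50 + 13×70 + 19×90 + 10×110 = 4510
n = Σf = 61
Mean = 4510 / 61 = 73.9344

73.9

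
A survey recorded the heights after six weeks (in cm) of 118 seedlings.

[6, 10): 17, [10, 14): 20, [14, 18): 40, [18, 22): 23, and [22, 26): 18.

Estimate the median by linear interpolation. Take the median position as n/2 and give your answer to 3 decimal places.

Cumulative frequencies: 17, 37, 77, 100, 118
n = 118; position = n/2 = 59.
This falls in the class [14, 18): L = 14, F = 37, f = 40, h = 4.
Median ≈ 14 + ((59 − 37) / 40) × 4 = 16.2000

16.200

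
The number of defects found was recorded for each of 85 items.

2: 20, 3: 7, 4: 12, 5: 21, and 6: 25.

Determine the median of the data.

Cumulative frequencies: 20, 27, 39, 60, 85
n = 85, so the median is the value in position (n+1)/2 = 43.
Position 43 falls at value 5.

5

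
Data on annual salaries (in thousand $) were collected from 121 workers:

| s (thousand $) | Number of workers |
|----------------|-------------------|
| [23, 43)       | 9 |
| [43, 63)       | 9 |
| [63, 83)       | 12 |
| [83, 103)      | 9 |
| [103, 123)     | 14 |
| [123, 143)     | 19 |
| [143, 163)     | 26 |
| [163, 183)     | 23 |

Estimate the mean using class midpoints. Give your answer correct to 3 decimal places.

120.273

Midpoints: 33, 53, 73, 93, 113, 133, 153, 173
Σfm = 9×33 + 9×53 + 12×73 + 9×93 + 14×113 + 19×133 + 26×153 + 23×173 = 14553
n = Σf = 121
Mean = 14553 / 121 = 120.2727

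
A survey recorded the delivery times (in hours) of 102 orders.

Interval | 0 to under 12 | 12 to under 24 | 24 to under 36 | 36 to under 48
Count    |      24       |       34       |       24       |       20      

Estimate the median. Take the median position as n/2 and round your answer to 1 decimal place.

Cumulative frequencies: 24, 58, 82, 102
n = 102; position = n/2 = 51.
This falls in the class 12 to under 24: L = 12, F = 24, f = 34, h = 12.
Median ≈ 12 + ((51 − 24) / 34) × 12 = 21.5294

21.5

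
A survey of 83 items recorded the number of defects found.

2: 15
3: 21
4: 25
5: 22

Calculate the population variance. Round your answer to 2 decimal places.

Values: 2, 3, 4, 5
n = 83, Σfx = 303, mean = 3.6506
Σfx² = 1199
Σf(x − x̄)² = Σfx² − (Σfx)²/n = 1199 − 303²/83 = 92.8675
Population variance = 92.8675 / 83 = 1.1189

1.12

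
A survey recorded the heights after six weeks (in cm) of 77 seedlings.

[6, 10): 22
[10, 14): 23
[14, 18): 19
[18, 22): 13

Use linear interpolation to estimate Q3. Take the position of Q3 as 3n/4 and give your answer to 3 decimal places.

Cumulative frequencies: 22, 45, 64, 77
n = 77; position = 3n/4 = 57.75.
This falls in the class [14, 18): L = 14, F = 45, f = 19, h = 4.
Upper quartile ≈ 14 + ((57.75 − 45) / 19) × 4 = 16.6842

16.684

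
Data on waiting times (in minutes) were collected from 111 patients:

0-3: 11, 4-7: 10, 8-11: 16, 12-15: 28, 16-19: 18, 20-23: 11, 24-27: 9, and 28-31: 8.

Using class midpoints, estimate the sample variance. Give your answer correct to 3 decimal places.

Midpoints: 1.5, 5.5, 9.5, 13.5, 17.5, 21.5, 25.5, 29.5
n = 111, Σfm = 1618.5, mean = 14.5811
Σfm² = 30285.75
Σf(m − x̄)² = Σfm² − (Σfm)²/n = 30285.75 − 1618.5²/111 = 6686.2703
Sample variance = 6686.2703 / 110 = 60.7843

60.784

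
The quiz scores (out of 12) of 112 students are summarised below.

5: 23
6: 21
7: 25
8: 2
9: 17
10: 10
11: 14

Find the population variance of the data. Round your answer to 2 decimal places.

Values: 5, 6, 7, 8, 9, 10, 11
n = 112, Σfx = 839, mean = 7.4911
Σfx² = 6755
Σf(x − x̄)² = Σfx² − (Σfx)²/n = 6755 − 839²/112 = 469.9911
Population variance = 469.9911 / 112 = 4.1963

4.20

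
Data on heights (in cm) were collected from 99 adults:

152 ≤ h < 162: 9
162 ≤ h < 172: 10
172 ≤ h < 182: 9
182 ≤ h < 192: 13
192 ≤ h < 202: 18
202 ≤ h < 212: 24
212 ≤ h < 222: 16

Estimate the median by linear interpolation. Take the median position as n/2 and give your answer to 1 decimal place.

196.7

Cumulative frequencies: 9, 19, 28, 41, 59, 83, 99
n = 99; position = n/2 = 49.5.
This falls in the class 192 ≤ h < 202: L = 192, F = 41, f = 18, h = 10.
Median ≈ 192 + ((49.5 − 41) / 18) × 10 = 196.7222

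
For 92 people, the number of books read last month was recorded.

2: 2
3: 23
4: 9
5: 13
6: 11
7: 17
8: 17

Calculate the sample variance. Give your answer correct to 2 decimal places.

3.71

Values: 2, 3, 4, 5, 6, 7, 8
n = 92, Σfx = 495, mean = 5.3804
Σfx² = 3001
Σf(x − x̄)² = Σfx² − (Σfx)²/n = 3001 − 495²/92 = 337.6848
Sample variance = 337.6848 / 91 = 3.7108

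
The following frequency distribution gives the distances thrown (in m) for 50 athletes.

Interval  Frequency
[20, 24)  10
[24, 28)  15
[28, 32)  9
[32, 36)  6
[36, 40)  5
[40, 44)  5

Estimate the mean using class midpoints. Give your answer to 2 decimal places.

29.68

Midpoints: 22, 26, 30, 34, 38, 42
Σfm = 10×22 + 15×26 + 9×30 + 6×34 + 5×38 + 5×42 = 1484
n = Σf = 50
Mean = 1484 / 50 = 29.6800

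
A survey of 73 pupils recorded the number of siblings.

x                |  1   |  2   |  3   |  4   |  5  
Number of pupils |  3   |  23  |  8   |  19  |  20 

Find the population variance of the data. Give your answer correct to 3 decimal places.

Values: 1, 2, 3, 4, 5
n = 73, Σfx = 249, mean = 3.4110
Σfx² = 971
Σf(x − x̄)² = Σfx² − (Σfx)²/n = 971 − 249²/73 = 121.6712
Population variance = 121.6712 / 73 = 1.6667

1.667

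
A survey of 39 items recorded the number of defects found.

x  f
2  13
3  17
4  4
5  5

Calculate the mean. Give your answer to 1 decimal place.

3.0

Values: 2, 3, 4, 5
Σfx = 13×2 + 17×3 + 4×4 + 5×5 = 118
n = Σf = 39
Mean = 118 / 39 = 3.0256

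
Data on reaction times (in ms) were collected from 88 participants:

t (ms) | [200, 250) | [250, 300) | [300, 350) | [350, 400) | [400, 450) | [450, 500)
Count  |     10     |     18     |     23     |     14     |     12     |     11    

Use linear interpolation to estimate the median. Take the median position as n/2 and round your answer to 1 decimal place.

Cumulative frequencies: 10, 28, 51, 65, 77, 88
n = 88; position = n/2 = 44.
This falls in the class [300, 350): L = 300, F = 28, f = 23, h = 50.
Median ≈ 300 + ((44 − 28) / 23) × 50 = 334.7826

334.8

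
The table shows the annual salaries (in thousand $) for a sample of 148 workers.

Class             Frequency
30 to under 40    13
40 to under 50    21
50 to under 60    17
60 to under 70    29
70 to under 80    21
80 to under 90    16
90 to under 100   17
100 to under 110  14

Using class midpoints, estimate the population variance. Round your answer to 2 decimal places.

Midpoints: 35, 45, 55, 65, 75, 85, 95, 105
n = 148, Σfm = 10240, mean = 69.1892
Σfm² = 773900
Σf(m − x̄)² = Σfm² − (Σfm)²/n = 773900 − 10240²/148 = 65402.7027
Population variance = 65402.7027 / 148 = 441.9102

441.91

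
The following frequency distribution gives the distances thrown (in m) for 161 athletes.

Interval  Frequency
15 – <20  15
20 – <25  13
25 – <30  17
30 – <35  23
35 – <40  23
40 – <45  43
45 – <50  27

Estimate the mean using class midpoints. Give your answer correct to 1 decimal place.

Midpoints: 17.5, 22.5, 27.5, 32.5, 37.5, 42.5, 47.5
Σfm = 15×17.5 + 13×22.5 + 17×27.5 + 23×32.5 + 23×37.5 + 43×42.5 + 27×47.5 = 5742.5
n = Σf = 161
Mean = 5742.5 / 161 = 35.6677

35.7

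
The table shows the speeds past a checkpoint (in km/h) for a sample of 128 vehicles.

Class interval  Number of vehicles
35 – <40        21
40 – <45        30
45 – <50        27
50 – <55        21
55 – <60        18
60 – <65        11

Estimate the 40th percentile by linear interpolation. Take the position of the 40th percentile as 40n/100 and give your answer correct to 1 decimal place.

Cumulative frequencies: 21, 51, 78, 99, 117, 128
n = 128; position = 40n/100 = 51.2.
This falls in the class 45 – <50: L = 45, F = 51, f = 27, h = 5.
40th percentile ≈ 45 + ((51.2 − 51) / 27) × 5 = 45.0370

45.0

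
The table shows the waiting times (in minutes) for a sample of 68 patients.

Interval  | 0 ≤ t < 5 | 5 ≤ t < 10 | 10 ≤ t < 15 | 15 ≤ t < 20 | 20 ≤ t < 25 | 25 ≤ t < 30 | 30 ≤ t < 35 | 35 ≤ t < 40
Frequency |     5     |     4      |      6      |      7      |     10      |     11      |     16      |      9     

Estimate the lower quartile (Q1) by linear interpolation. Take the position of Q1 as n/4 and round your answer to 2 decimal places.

Cumulative frequencies: 5, 9, 15, 22, 32, 43, 59, 68
n = 68; position = n/4 = 17.
This falls in the class 15 ≤ t < 20: L = 15, F = 15, f = 7, h = 5.
Lower quartile ≈ 15 + ((17 − 15) / 7) × 5 = 16.4286

16.43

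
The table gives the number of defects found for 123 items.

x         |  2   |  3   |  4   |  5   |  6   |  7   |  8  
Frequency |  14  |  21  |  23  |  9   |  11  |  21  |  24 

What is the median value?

Cumulative frequencies: 14, 35, 58, 67, 78, 99, 123
n = 123, so the median is the value in position (n+1)/2 = 62.
Position 62 falls at value 5.

5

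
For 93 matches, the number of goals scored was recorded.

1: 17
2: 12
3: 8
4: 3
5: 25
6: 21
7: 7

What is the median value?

5

Cumulative frequencies: 17, 29, 37, 40, 65, 86, 93
n = 93, so the median is the value in position (n+1)/2 = 47.
Position 47 falls at value 5.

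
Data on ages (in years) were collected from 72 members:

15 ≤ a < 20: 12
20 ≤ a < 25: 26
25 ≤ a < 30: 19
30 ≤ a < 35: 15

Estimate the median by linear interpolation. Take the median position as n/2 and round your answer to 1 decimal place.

Cumulative frequencies: 12, 38, 57, 72
n = 72; position = n/2 = 36.
This falls in the class 20 ≤ a < 25: L = 20, F = 12, f = 26, h = 5.
Median ≈ 20 + ((36 − 12) / 26) × 5 = 24.6154

24.6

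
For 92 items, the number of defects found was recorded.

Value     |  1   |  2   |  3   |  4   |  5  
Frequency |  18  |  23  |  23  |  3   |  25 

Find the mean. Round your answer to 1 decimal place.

2.9

Values: 1, 2, 3, 4, 5
Σfx = 18×1 + 23×2 + 23×3 + 3×4 + 25×5 = 270
n = Σf = 92
Mean = 270 / 92 = 2.9348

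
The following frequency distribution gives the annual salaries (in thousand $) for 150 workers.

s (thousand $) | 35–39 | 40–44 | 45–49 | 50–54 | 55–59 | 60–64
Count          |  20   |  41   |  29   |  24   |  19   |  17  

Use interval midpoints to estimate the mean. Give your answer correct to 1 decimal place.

Midpoints: 37, 42, 47, 52, 57, 62
Σfm = 20×37 + 41×42 + 29×47 + 24×52 + 19×57 + 17×62 = 7210
n = Σf = 150
Mean = 7210 / 150 = 48.0667

48.1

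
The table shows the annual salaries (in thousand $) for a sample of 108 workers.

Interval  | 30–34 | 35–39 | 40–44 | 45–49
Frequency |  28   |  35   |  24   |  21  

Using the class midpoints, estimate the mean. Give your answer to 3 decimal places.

Midpoints: 32, 37, 42, 47
Σfm = 28×32 + 35×37 + 24×42 + 21×47 = 4186
n = Σf = 108
Mean = 4186 / 108 = 38.7593

38.759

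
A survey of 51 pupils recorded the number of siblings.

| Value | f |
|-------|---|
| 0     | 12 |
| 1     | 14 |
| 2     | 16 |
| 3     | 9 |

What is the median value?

Cumulative frequencies: 12, 26, 42, 51
n = 51, so the median is the value in position (n+1)/2 = 26.
Position 26 falls at value 1.

1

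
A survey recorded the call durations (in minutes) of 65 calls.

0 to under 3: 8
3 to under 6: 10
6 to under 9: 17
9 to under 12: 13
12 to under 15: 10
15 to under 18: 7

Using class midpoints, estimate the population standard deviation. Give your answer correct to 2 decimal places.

Midpoints: 1.5, 4.5, 7.5, 10.5, 13.5, 16.5
n = 65, Σfm = 571.5, mean = 8.7923
Σfm² = 6338.25
Σf(m − x̄)² = Σfm² − (Σfm)²/n = 6338.25 − 571.5²/65 = 1313.4462
Population variance = 1313.4462 / 65 = 20.2069
Standard deviation = √20.2069 = 4.4952

4.50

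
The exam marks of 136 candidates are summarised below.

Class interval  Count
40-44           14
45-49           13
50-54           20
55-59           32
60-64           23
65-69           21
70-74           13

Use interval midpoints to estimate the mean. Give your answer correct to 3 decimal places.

57.588

Midpoints: 42, 47, 52, 57, 62, 67, 72
Σfm = 14×42 + 13×47 + 20×52 + 32×57 + 23×62 + 21×67 + 13×72 = 7832
n = Σf = 136
Mean = 7832 / 136 = 57.5882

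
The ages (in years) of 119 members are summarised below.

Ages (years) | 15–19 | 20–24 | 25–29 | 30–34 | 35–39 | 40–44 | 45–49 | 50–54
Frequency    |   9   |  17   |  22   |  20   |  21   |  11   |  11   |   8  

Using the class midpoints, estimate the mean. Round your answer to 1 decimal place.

Midpoints: 17, 22, 27, 32, 37, 42, 47, 52
Σfm = 9×17 + 17×22 + 22×27 + 20×32 + 21×37 + 11×42 + 11×47 + 8×52 = 3933
n = Σf = 119
Mean = 3933 / 119 = 33.0504

33.1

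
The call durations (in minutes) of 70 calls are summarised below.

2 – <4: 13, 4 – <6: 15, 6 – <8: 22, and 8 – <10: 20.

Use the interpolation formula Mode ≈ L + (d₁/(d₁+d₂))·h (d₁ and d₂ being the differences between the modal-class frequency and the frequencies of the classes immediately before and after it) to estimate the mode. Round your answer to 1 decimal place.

Modal class: 6 – <8 (highest frequency 22).
d₁ = 22 − 15 = 7, d₂ = 22 − 20 = 2
Mode ≈ 6 + (7/(7+2)) × 2 = 6 + 1.5556 = 7.5556

7.6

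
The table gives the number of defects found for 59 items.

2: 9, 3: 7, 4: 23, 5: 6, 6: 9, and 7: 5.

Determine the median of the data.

4

Cumulative frequencies: 9, 16, 39, 45, 54, 59
n = 59, so the median is the value in position (n+1)/2 = 30.
Position 30 falls at value 4.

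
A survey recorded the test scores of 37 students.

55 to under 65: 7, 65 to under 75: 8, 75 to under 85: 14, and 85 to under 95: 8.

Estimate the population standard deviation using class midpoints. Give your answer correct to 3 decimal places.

10.228

Midpoints: 60, 70, 80, 90
n = 37, Σfm = 2820, mean = 76.2162
Σfm² = 218800
Σf(m − x̄)² = Σfm² − (Σfm)²/n = 218800 − 2820²/37 = 3870.2703
Population variance = 3870.2703 / 37 = 104.6019
Standard deviation = √104.6019 = 10.2275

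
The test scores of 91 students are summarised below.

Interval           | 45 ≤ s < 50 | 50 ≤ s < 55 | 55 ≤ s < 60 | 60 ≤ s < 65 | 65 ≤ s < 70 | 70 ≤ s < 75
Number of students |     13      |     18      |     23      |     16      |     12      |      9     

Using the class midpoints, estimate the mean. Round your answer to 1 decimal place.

58.8

Midpoints: 47.5, 52.5, 57.5, 62.5, 67.5, 72.5
Σfm = 13×47.5 + 18×52.5 + 23×57.5 + 16×62.5 + 12×67.5 + 9×72.5 = 5347.5
n = Σf = 91
Mean = 5347.5 / 91 = 58.7637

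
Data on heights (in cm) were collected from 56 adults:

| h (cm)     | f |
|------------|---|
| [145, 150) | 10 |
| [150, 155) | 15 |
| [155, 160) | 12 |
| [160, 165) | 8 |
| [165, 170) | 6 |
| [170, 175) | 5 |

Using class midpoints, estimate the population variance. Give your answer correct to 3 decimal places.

58.929

Midpoints: 147.5, 152.5, 157.5, 162.5, 167.5, 172.5
n = 56, Σfm = 8820, mean = 157.5000
Σfm² = 1392450
Σf(m − x̄)² = Σfm² − (Σfm)²/n = 1392450 − 8820²/56 = 3300.0000
Population variance = 3300.0000 / 56 = 58.9286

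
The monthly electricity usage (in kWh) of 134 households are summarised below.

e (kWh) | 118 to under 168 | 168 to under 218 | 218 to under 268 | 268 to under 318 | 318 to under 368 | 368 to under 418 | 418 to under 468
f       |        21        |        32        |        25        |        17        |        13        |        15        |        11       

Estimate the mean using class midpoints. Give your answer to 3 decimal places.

Midpoints: 143, 193, 243, 293, 343, 393, 443
Σfm = 21×143 + 32×193 + 25×243 + 17×293 + 13×343 + 15×393 + 11×443 = 35462
n = Σf = 134
Mean = 35462 / 134 = 264.6418

264.642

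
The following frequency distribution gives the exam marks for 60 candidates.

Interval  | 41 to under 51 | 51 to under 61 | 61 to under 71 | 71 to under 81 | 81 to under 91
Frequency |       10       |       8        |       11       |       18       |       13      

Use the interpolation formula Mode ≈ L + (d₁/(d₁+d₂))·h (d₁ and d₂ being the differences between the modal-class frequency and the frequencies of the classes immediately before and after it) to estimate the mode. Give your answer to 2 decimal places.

Modal class: 71 to under 81 (highest frequency 18).
d₁ = 18 − 11 = 7, d₂ = 18 − 13 = 5
Mode ≈ 71 + (7/(7+5)) × 10 = 71 + 5.8333 = 76.8333

76.83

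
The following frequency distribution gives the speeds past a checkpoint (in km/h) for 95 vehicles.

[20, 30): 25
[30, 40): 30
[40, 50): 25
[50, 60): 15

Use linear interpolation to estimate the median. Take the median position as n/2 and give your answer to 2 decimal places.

37.50

Cumulative frequencies: 25, 55, 80, 95
n = 95; position = n/2 = 47.5.
This falls in the class [30, 40): L = 30, F = 25, f = 30, h = 10.
Median ≈ 30 + ((47.5 − 25) / 30) × 10 = 37.5000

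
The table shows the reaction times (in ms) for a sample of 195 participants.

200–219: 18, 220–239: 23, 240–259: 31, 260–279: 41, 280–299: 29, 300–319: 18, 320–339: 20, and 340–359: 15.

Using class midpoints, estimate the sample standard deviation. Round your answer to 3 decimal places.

Midpoints: 209.5, 229.5, 249.5, 269.5, 289.5, 309.5, 329.5, 349.5
n = 195, Σfm = 53632.5, mean = 275.0385
Σfm² = 15067418.75
Σf(m − x̄)² = Σfm² − (Σfm)²/n = 15067418.75 − 53632.5²/195 = 316418.4615
Sample variance = 316418.4615 / 194 = 1631.0230
Standard deviation = √1631.0230 = 40.3859

40.386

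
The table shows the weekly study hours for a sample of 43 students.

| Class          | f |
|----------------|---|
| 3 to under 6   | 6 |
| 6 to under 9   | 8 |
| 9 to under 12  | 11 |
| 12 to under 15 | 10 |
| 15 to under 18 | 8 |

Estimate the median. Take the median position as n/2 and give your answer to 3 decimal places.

Cumulative frequencies: 6, 14, 25, 35, 43
n = 43; position = n/2 = 21.5.
This falls in the class 9 to under 12: L = 9, F = 14, f = 11, h = 3.
Median ≈ 9 + ((21.5 − 14) / 11) × 3 = 11.0455

11.045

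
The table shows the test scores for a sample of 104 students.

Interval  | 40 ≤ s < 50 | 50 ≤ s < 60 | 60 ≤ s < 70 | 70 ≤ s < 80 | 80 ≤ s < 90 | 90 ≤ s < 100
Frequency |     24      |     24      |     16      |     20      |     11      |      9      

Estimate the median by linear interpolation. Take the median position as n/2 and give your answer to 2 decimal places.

62.50

Cumulative frequencies: 24, 48, 64, 84, 95, 104
n = 104; position = n/2 = 52.
This falls in the class 60 ≤ s < 70: L = 60, F = 48, f = 16, h = 10.
Median ≈ 60 + ((52 − 48) / 16) × 10 = 62.5000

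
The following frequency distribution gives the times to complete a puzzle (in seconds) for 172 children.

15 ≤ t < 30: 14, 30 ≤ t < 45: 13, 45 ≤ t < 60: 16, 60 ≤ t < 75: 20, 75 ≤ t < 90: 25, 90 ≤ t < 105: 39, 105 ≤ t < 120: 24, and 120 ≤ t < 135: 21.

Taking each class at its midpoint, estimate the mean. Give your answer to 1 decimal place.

Midpoints: 22.5, 37.5, 52.5, 67.5, 82.5, 97.5, 112.5, 127.5
Σfm = 14×22.5 + 13×37.5 + 16×52.5 + 20×67.5 + 25×82.5 + 39×97.5 + 24×112.5 + 21×127.5 = 14235
n = Σf = 172
Mean = 14235 / 172 = 82.7616

82.8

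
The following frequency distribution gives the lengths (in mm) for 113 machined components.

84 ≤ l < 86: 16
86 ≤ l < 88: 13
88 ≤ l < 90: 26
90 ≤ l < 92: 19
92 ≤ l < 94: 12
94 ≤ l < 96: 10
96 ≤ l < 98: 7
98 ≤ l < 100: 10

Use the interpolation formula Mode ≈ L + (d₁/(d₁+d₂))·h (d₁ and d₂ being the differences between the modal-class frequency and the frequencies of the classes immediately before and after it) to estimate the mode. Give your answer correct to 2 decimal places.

89.30

Modal class: 88 ≤ l < 90 (highest frequency 26).
d₁ = 26 − 13 = 13, d₂ = 26 − 19 = 7
Mode ≈ 88 + (13/(13+7)) × 2 = 88 + 1.3000 = 89.3000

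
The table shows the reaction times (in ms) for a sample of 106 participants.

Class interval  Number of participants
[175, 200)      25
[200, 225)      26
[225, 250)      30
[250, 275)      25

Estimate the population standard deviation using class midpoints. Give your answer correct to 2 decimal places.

27.31

Midpoints: 187.5, 212.5, 237.5, 262.5
n = 106, Σfm = 23900, mean = 225.4717
Σfm² = 5467812.5
Σf(m − x̄)² = Σfm² − (Σfm)²/n = 5467812.5 − 23900²/106 = 79038.9151
Population variance = 79038.9151 / 106 = 745.6501
Standard deviation = √745.6501 = 27.3066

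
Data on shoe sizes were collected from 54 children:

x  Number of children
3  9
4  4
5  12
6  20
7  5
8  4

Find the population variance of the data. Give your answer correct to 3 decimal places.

Values: 3, 4, 5, 6, 7, 8
n = 54, Σfx = 290, mean = 5.3704
Σfx² = 1666
Σf(x − x̄)² = Σfx² − (Σfx)²/n = 1666 − 290²/54 = 108.5926
Population variance = 108.5926 / 54 = 2.0110

2.011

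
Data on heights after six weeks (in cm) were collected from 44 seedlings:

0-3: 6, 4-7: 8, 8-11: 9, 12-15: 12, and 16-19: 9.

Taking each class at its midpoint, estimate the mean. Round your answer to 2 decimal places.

10.41

Midpoints: 1.5, 5.5, 9.5, 13.5, 17.5
Σfm = 6×1.5 + 8×5.5 + 9×9.5 + 12×13.5 + 9×17.5 = 458
n = Σf = 44
Mean = 458 / 44 = 10.4091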